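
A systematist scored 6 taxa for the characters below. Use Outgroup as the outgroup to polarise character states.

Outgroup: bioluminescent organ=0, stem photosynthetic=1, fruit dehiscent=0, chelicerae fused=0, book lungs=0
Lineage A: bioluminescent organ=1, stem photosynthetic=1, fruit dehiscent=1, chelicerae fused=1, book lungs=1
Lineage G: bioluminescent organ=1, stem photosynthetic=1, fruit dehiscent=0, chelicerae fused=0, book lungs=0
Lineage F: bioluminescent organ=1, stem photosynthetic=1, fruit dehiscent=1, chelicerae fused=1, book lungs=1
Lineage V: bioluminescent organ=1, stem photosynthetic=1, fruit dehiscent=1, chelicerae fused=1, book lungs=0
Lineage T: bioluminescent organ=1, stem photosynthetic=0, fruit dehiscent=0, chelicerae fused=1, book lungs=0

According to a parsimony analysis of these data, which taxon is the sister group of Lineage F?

Lineage A

Character polarity is set by the outgroup: the derived state is whichever differs from the outgroup's state, so for stem photosynthetic the derived state is '0', and for the remaining characters it is '1'.
bioluminescent organ (derived state '1') is shared by all ingroup taxa — unites the whole ingroup.
stem photosynthetic (derived state '0') is unique to Lineage T (autapomorphy; uninformative for grouping).
fruit dehiscent (derived state '1') is shared by Lineage A, Lineage F, and Lineage V — a synapomorphy uniting that clade.
chelicerae fused: derived state '1' in Lineage A, Lineage F, Lineage T, and Lineage V only — synapomorphy for {Lineage A, Lineage F, Lineage T, Lineage V}.
Only Lineage A and Lineage F show the derived state '1' for book lungs, supporting them as a clade.
Most parsimonious ingroup topology: ((((Lineage A,Lineage F),Lineage V),Lineage T),Lineage G).
Lineage F and Lineage A form a cherry on this tree, so they are sister taxa.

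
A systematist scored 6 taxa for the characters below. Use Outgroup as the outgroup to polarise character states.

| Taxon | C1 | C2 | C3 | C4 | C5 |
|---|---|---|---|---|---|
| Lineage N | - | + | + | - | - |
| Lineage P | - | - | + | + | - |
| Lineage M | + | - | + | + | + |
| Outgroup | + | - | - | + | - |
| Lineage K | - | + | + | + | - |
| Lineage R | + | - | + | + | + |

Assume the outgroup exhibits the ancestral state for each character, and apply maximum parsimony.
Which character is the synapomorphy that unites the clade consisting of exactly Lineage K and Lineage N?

Character polarity is set by the outgroup: the derived state is whichever differs from the outgroup's state, so for C1, C4 the derived state is '-', and for the remaining characters it is '+'.
C1 (derived state '-') is shared by Lineage K, Lineage N, and Lineage P — a synapomorphy uniting that clade.
Only Lineage K and Lineage N show the derived state '+' for C2, supporting them as a clade.
C3 (derived state '+') is shared by all ingroup taxa — unites the whole ingroup.
C4: derived state '-' in Lineage N only — an autapomorphy, so it tells us nothing about relationships among taxa.
Only Lineage M and Lineage R show the derived state '+' for C5, supporting them as a clade.
Most parsimonious ingroup topology: (((Lineage K,Lineage N),Lineage P),(Lineage R,Lineage M)).
The clade {Lineage K, Lineage N} is supported by C2: its derived state '+' occurs in exactly those taxa and in no other taxon (including the outgroup).

C2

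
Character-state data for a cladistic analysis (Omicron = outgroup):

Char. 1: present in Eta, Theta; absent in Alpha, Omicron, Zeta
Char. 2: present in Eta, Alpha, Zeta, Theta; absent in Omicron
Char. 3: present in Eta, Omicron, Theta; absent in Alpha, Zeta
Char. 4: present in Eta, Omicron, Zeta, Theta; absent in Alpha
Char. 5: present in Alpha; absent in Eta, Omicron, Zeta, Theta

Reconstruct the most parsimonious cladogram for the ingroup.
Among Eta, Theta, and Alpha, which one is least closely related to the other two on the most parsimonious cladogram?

Character polarity is set by the outgroup: the derived state is whichever differs from the outgroup's state, so for Char. 3, Char. 4 the derived state is 'absent', and for the remaining characters it is 'present'.
Only Eta and Theta show the derived state 'present' for Char. 1, supporting them as a clade.
All ingroup taxa share the derived state 'present' for Char. 2; it defines the ingroup but does not resolve relationships within it.
Char. 3: derived state 'absent' in Alpha and Zeta only — synapomorphy for {Alpha, Zeta}.
Char. 4: derived state 'absent' in Alpha only — an autapomorphy, so it tells us nothing about relationships among taxa.
Char. 5: derived state 'present' in Alpha only — an autapomorphy, so it tells us nothing about relationships among taxa.
Most parsimonious ingroup topology: ((Theta,Eta),(Alpha,Zeta)).
Theta and Eta share a more recent common ancestor with each other than either does with Alpha, so Alpha is the least closely related of the three.

Alpha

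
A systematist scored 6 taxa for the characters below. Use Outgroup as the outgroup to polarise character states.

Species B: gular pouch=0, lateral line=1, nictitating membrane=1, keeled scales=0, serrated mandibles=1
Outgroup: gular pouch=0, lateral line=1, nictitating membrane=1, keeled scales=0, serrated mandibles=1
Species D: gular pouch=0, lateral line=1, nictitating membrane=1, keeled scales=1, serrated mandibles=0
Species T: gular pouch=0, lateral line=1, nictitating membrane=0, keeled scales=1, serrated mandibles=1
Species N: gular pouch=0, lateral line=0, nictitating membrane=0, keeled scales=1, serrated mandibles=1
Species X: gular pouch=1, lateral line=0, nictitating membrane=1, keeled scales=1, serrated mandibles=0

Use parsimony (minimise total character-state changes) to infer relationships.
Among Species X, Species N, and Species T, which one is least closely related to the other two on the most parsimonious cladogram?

Species X

Character polarity is set by the outgroup: the derived state is whichever differs from the outgroup's state, so for lateral line, nictitating membrane, serrated mandibles the derived state is '0', and for the remaining characters it is '1'.
gular pouch: derived state '1' in Species X only — an autapomorphy, so it tells us nothing about relationships among taxa.
lateral line groups Species N and Species X, which is incompatible with the clades supported by the remaining characters; treating it as convergent (homoplasy) costs fewer steps than any alternative tree.
Only Species N and Species T show the derived state '0' for nictitating membrane, supporting them as a clade.
Only Species D, Species N, Species T, and Species X show the derived state '1' for keeled scales, supporting them as a clade.
serrated mandibles (derived state '0') is shared by Species D and Species X — a synapomorphy uniting that clade.
Most parsimonious ingroup topology: (Species B,((Species T,Species N),(Species D,Species X))).
Species N and Species T share a more recent common ancestor with each other than either does with Species X, so Species X is the least closely related of the three.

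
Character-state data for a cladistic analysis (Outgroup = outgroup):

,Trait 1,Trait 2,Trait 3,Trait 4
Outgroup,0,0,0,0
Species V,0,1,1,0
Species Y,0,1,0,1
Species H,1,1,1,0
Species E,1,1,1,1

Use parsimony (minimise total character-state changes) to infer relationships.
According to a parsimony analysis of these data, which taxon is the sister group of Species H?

The outgroup has state '0' for every character, so '1' is the derived state throughout.
Trait 1 (derived state '1') is shared by Species E and Species H — a synapomorphy uniting that clade.
Trait 2 (derived state '1') is shared by all ingroup taxa — unites the whole ingroup.
Trait 3 (derived state '1') is shared by Species E, Species H, and Species V — a synapomorphy uniting that clade.
Trait 4 (state '1') occurs in Species E and Species Y but conflicts with the nesting implied by the other characters — most parsimoniously interpreted as homoplasy.
Most parsimonious ingroup topology: ((Species V,(Species H,Species E)),Species Y).
Species H and Species E form a cherry on this tree, so they are sister taxa.

Species E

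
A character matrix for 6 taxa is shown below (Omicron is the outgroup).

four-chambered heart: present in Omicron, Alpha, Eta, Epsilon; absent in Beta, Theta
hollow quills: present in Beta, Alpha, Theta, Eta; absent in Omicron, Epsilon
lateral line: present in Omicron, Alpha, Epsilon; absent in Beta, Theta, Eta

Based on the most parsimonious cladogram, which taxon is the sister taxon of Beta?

Character polarity is set by the outgroup: the derived state is whichever differs from the outgroup's state, so for four-chambered heart, lateral line the derived state is 'absent', and for the remaining characters it is 'present'.
Only Beta and Theta show the derived state 'absent' for four-chambered heart, supporting them as a clade.
hollow quills (derived state 'present') is shared by Alpha, Beta, Eta, and Theta — a synapomorphy uniting that clade.
Only Beta, Eta, and Theta show the derived state 'absent' for lateral line, supporting them as a clade.
Most parsimonious ingroup topology: ((((Beta,Theta),Eta),Alpha),Epsilon).
Beta and Theta form a cherry on this tree, so they are sister taxa.

Theta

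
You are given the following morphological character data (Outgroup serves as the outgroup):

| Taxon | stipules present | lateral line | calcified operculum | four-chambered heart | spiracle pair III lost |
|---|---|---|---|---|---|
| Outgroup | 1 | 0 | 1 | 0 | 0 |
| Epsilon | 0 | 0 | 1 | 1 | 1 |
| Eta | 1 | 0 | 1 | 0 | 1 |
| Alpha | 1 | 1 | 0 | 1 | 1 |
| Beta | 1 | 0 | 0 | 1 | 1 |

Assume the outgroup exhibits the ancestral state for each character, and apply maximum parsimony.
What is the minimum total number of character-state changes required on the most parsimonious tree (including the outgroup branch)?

Character polarity is set by the outgroup: the derived state is whichever differs from the outgroup's state, so for stipules present, calcified operculum the derived state is '0', and for the remaining characters it is '1'.
stipules present (derived state '0') is unique to Epsilon (autapomorphy; uninformative for grouping).
lateral line (derived state '1') is unique to Alpha (autapomorphy; uninformative for grouping).
Only Alpha and Beta show the derived state '0' for calcified operculum, supporting them as a clade.
Only Alpha, Beta, and Epsilon show the derived state '1' for four-chambered heart, supporting them as a clade.
spiracle pair III lost (derived state '1') is shared by all ingroup taxa — unites the whole ingroup.
Most parsimonious ingroup topology: ((Epsilon,(Alpha,Beta)),Eta).
Changes per character on this tree: stipules present: 1; lateral line: 1; calcified operculum: 1; four-chambered heart: 1; spiracle pair III lost: 1.
Total = 5.

5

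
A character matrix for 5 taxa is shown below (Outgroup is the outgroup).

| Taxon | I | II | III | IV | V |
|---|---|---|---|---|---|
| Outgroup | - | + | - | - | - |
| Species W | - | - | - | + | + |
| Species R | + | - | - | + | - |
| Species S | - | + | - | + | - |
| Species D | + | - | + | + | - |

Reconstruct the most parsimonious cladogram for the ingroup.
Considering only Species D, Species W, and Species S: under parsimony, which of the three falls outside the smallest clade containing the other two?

Species S

Character polarity is set by the outgroup: the derived state is whichever differs from the outgroup's state, so for II the derived state is '-', and for the remaining characters it is '+'.
I (derived state '+') is shared by Species D and Species R — a synapomorphy uniting that clade.
Only Species D, Species R, and Species W show the derived state '-' for II, supporting them as a clade.
III: derived state '+' in Species D only — an autapomorphy, so it tells us nothing about relationships among taxa.
All ingroup taxa share the derived state '+' for IV; it defines the ingroup but does not resolve relationships within it.
V (derived state '+') is unique to Species W (autapomorphy; uninformative for grouping).
Most parsimonious ingroup topology: ((Species W,(Species R,Species D)),Species S).
Species W and Species D share a more recent common ancestor with each other than either does with Species S, so Species S is the least closely related of the three.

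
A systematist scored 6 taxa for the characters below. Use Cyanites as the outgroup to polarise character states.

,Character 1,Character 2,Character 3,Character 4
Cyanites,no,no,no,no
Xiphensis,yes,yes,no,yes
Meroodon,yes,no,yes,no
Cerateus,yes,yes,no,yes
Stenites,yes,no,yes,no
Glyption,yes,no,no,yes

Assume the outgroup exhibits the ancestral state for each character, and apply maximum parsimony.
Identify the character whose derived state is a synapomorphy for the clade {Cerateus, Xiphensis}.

The outgroup has state 'no' for every character, so 'yes' is the derived state throughout.
Character 1 (derived state 'yes') is shared by all ingroup taxa — unites the whole ingroup.
Character 2: derived state 'yes' in Cerateus and Xiphensis only — synapomorphy for {Cerateus, Xiphensis}.
Character 3 (derived state 'yes') is shared by Meroodon and Stenites — a synapomorphy uniting that clade.
Character 4: derived state 'yes' in Cerateus, Glyption, and Xiphensis only — synapomorphy for {Cerateus, Glyption, Xiphensis}.
Most parsimonious ingroup topology: (((Xiphensis,Cerateus),Glyption),(Meroodon,Stenites)).
The clade {Cerateus, Xiphensis} is supported by Character 2: its derived state 'yes' occurs in exactly those taxa and in no other taxon (including the outgroup).

Character 2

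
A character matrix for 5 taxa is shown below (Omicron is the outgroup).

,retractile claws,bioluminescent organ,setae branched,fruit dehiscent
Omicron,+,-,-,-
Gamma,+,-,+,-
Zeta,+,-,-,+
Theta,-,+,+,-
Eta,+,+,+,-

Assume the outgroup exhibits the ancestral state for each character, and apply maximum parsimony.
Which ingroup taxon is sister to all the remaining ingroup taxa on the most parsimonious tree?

Zeta

Character polarity is set by the outgroup: the derived state is whichever differs from the outgroup's state, so for retractile claws the derived state is '-', and for the remaining characters it is '+'.
retractile claws: derived state '-' in Theta only — an autapomorphy, so it tells us nothing about relationships among taxa.
Only Eta and Theta show the derived state '+' for bioluminescent organ, supporting them as a clade.
setae branched: derived state '+' in Eta, Gamma, and Theta only — synapomorphy for {Eta, Gamma, Theta}.
fruit dehiscent: derived state '+' in Zeta only — an autapomorphy, so it tells us nothing about relationships among taxa.
Most parsimonious ingroup topology: ((Gamma,(Theta,Eta)),Zeta).
Zeta is sister to the clade containing all other ingroup taxa, so it is the earliest-diverging (most basal) ingroup lineage.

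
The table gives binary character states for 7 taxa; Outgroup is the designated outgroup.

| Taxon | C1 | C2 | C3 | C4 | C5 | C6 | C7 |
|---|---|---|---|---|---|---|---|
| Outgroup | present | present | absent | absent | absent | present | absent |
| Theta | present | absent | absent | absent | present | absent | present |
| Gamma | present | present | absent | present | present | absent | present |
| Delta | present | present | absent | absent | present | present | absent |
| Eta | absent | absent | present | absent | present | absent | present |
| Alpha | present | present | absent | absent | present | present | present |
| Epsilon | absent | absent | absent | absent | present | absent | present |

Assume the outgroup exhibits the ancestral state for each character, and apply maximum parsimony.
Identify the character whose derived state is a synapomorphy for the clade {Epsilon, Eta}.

C1

Character polarity is set by the outgroup: the derived state is whichever differs from the outgroup's state, so for C1, C2, C6 the derived state is 'absent', and for the remaining characters it is 'present'.
Only Epsilon and Eta show the derived state 'absent' for C1, supporting them as a clade.
C2: derived state 'absent' in Epsilon, Eta, and Theta only — synapomorphy for {Epsilon, Eta, Theta}.
C3: derived state 'present' in Eta only — an autapomorphy, so it tells us nothing about relationships among taxa.
C4: derived state 'present' in Gamma only — an autapomorphy, so it tells us nothing about relationships among taxa.
All ingroup taxa share the derived state 'present' for C5; it defines the ingroup but does not resolve relationships within it.
C6: derived state 'absent' in Epsilon, Eta, Gamma, and Theta only — synapomorphy for {Epsilon, Eta, Gamma, Theta}.
C7 (derived state 'present') is shared by Alpha, Epsilon, Eta, Gamma, and Theta — a synapomorphy uniting that clade.
Most parsimonious ingroup topology: ((((Theta,(Eta,Epsilon)),Gamma),Alpha),Delta).
The clade {Epsilon, Eta} is supported by C1: its derived state 'absent' occurs in exactly those taxa and in no other taxon (including the outgroup).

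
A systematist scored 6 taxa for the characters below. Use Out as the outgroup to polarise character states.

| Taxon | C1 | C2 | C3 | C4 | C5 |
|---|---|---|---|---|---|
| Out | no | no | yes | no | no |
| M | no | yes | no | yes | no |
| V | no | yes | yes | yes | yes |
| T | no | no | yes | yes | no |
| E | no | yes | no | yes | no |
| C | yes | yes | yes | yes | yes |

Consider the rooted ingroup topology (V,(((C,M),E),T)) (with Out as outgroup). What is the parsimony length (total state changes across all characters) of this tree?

8

Map each character onto (V,(((C,M),E),T)) (rooted by Out) and count the minimum state changes it requires (Fitch parsimony):
C1: 1; C2: 2; C3: 2; C4: 1; C5: 2.
Total tree length = 8.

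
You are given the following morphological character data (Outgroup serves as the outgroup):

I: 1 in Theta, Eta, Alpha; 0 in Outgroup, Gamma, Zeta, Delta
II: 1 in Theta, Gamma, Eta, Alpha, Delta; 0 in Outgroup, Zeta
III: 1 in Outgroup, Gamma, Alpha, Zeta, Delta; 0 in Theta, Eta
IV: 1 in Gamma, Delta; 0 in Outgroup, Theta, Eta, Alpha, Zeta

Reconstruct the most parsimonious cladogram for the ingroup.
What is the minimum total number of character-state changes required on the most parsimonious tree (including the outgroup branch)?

Character polarity is set by the outgroup: the derived state is whichever differs from the outgroup's state, so for III the derived state is '0', and for the remaining characters it is '1'.
I: derived state '1' in Alpha, Eta, and Theta only — synapomorphy for {Alpha, Eta, Theta}.
II: derived state '1' in Alpha, Delta, Eta, Gamma, and Theta only — synapomorphy for {Alpha, Delta, Eta, Gamma, Theta}.
Only Eta and Theta show the derived state '0' for III, supporting them as a clade.
Only Delta and Gamma show the derived state '1' for IV, supporting them as a clade.
Most parsimonious ingroup topology: ((((Theta,Eta),Alpha),(Gamma,Delta)),Zeta).
Changes per character on this tree: I: 1; II: 1; III: 1; IV: 1.
Total = 4.

4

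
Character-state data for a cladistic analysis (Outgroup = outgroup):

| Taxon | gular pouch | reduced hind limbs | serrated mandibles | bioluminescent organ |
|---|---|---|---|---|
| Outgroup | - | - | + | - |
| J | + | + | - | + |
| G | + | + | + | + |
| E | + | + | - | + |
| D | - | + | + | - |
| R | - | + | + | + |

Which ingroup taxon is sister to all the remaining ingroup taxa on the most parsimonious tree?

Character polarity is set by the outgroup: the derived state is whichever differs from the outgroup's state, so for serrated mandibles the derived state is '-', and for the remaining characters it is '+'.
Only E, G, and J show the derived state '+' for gular pouch, supporting them as a clade.
reduced hind limbs (derived state '+') is shared by all ingroup taxa — unites the whole ingroup.
Only E and J show the derived state '-' for serrated mandibles, supporting them as a clade.
bioluminescent organ: derived state '+' in E, G, J, and R only — synapomorphy for {E, G, J, R}.
Most parsimonious ingroup topology: ((((J,E),G),R),D).
D is sister to the clade containing all other ingroup taxa, so it is the earliest-diverging (most basal) ingroup lineage.

D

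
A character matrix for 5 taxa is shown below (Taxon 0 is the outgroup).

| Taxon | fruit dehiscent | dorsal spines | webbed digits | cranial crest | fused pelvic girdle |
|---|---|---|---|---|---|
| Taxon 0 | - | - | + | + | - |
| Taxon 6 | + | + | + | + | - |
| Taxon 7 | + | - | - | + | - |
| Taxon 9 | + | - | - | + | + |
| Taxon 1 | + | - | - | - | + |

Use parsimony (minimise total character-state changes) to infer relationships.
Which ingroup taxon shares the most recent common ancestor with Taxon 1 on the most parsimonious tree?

Taxon 9

Character polarity is set by the outgroup: the derived state is whichever differs from the outgroup's state, so for webbed digits, cranial crest the derived state is '-', and for the remaining characters it is '+'.
All ingroup taxa share the derived state '+' for fruit dehiscent; it defines the ingroup but does not resolve relationships within it.
dorsal spines: derived state '+' in Taxon 6 only — an autapomorphy, so it tells us nothing about relationships among taxa.
Only Taxon 1, Taxon 7, and Taxon 9 show the derived state '-' for webbed digits, supporting them as a clade.
cranial crest: derived state '-' in Taxon 1 only — an autapomorphy, so it tells us nothing about relationships among taxa.
Only Taxon 1 and Taxon 9 show the derived state '+' for fused pelvic girdle, supporting them as a clade.
Most parsimonious ingroup topology: (Taxon 6,(Taxon 7,(Taxon 9,Taxon 1))).
Taxon 1 and Taxon 9 form a cherry on this tree, so they are sister taxa.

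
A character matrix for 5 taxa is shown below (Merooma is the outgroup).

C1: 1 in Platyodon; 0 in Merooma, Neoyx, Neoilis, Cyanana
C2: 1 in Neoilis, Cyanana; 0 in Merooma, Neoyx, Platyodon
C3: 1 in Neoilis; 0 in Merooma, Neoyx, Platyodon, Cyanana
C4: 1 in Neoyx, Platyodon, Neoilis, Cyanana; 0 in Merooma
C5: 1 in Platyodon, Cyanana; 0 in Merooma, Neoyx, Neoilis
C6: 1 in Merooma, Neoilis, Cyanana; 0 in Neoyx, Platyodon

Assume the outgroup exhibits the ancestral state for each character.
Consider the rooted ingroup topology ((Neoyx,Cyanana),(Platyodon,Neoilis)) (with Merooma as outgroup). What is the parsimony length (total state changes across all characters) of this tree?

Map each character onto ((Neoyx,Cyanana),(Platyodon,Neoilis)) (rooted by Merooma) and count the minimum state changes it requires (Fitch parsimony):
C1: 1; C2: 2; C3: 1; C4: 1; C5: 2; C6: 2.
Total tree length = 9.

9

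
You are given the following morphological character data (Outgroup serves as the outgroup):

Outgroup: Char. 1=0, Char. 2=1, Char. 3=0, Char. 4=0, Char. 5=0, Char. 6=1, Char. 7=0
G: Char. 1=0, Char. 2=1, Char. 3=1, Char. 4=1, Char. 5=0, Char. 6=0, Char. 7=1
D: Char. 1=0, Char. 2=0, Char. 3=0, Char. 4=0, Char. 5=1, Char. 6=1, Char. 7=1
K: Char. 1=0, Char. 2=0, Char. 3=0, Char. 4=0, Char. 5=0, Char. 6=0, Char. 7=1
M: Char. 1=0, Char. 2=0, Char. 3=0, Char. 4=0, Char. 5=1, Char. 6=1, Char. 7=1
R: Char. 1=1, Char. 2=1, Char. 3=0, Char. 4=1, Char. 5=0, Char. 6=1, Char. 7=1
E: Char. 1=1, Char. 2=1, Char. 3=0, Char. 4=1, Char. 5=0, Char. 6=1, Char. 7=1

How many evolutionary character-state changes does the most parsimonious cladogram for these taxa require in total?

8

Character polarity is set by the outgroup: the derived state is whichever differs from the outgroup's state, so for Char. 2, Char. 6 the derived state is '0', and for the remaining characters it is '1'.
Char. 1 (derived state '1') is shared by E and R — a synapomorphy uniting that clade.
Char. 2 (derived state '0') is shared by D, K, and M — a synapomorphy uniting that clade.
Char. 3: derived state '1' in G only — an autapomorphy, so it tells us nothing about relationships among taxa.
Char. 4 (derived state '1') is shared by E, G, and R — a synapomorphy uniting that clade.
Only D and M show the derived state '1' for Char. 5, supporting them as a clade.
Char. 6 (state '0') occurs in G and K but conflicts with the nesting implied by the other characters — most parsimoniously interpreted as homoplasy.
All ingroup taxa share the derived state '1' for Char. 7; it defines the ingroup but does not resolve relationships within it.
Most parsimonious ingroup topology: ((G,(R,E)),((D,M),K)).
Changes per character on this tree: Char. 1: 1; Char. 2: 1; Char. 3: 1; Char. 4: 1; Char. 5: 1; Char. 6: 2; Char. 7: 1.
Total = 8.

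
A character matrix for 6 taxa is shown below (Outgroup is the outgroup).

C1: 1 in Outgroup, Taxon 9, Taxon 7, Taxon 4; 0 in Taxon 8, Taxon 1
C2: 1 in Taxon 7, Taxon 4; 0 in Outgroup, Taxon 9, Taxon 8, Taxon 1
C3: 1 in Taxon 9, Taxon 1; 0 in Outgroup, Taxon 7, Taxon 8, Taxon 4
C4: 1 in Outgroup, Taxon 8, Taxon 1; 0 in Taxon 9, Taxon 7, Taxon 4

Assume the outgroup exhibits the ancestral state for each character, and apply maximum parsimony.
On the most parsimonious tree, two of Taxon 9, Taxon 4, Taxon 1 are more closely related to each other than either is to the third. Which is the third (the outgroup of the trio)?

Character polarity is set by the outgroup: the derived state is whichever differs from the outgroup's state, so for C1, C4 the derived state is '0', and for the remaining characters it is '1'.
C1 (derived state '0') is shared by Taxon 1 and Taxon 8 — a synapomorphy uniting that clade.
C2 (derived state '1') is shared by Taxon 4 and Taxon 7 — a synapomorphy uniting that clade.
C3 (state '1') occurs in Taxon 1 and Taxon 9 but conflicts with the nesting implied by the other characters — most parsimoniously interpreted as homoplasy.
Only Taxon 4, Taxon 7, and Taxon 9 show the derived state '0' for C4, supporting them as a clade.
Most parsimonious ingroup topology: ((Taxon 9,(Taxon 7,Taxon 4)),(Taxon 8,Taxon 1)).
Taxon 9 and Taxon 4 share a more recent common ancestor with each other than either does with Taxon 1, so Taxon 1 is the least closely related of the three.

Taxon 1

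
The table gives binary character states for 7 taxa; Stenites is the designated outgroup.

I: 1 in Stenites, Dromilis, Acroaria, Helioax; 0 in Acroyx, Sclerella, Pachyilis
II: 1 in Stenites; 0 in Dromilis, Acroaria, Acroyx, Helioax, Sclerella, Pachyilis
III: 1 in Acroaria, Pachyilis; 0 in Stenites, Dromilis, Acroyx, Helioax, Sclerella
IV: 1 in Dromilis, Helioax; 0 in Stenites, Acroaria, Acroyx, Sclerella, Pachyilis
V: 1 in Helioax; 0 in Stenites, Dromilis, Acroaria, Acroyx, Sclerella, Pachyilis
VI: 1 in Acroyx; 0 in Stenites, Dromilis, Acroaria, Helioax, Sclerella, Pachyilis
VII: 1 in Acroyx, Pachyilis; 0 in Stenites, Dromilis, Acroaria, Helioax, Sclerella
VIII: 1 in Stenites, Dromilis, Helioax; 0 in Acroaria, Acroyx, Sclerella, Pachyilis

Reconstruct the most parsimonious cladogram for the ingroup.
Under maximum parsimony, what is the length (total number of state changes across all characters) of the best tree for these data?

Character polarity is set by the outgroup: the derived state is whichever differs from the outgroup's state, so for I, II, VIII the derived state is '0', and for the remaining characters it is '1'.
Only Acroyx, Pachyilis, and Sclerella show the derived state '0' for I, supporting them as a clade.
All ingroup taxa share the derived state '0' for II; it defines the ingroup but does not resolve relationships within it.
III (state '1') occurs in Acroaria and Pachyilis but conflicts with the nesting implied by the other characters — most parsimoniously interpreted as homoplasy.
Only Dromilis and Helioax show the derived state '1' for IV, supporting them as a clade.
V: derived state '1' in Helioax only — an autapomorphy, so it tells us nothing about relationships among taxa.
VI (derived state '1') is unique to Acroyx (autapomorphy; uninformative for grouping).
VII (derived state '1') is shared by Acroyx and Pachyilis — a synapomorphy uniting that clade.
VIII (derived state '0') is shared by Acroaria, Acroyx, Pachyilis, and Sclerella — a synapomorphy uniting that clade.
Most parsimonious ingroup topology: ((Dromilis,Helioax),(Acroaria,((Acroyx,Pachyilis),Sclerella))).
Changes per character on this tree: I: 1; II: 1; III: 2; IV: 1; V: 1; VI: 1; VII: 1; VIII: 1.
Total = 9.

9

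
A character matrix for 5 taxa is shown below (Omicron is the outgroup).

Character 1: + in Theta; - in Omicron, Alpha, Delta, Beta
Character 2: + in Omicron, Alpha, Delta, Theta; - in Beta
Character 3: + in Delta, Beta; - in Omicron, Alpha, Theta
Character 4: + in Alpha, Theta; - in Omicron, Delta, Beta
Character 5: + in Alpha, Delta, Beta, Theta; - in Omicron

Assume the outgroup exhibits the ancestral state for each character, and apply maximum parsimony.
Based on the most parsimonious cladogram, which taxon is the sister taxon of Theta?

Character polarity is set by the outgroup: the derived state is whichever differs from the outgroup's state, so for Character 2 the derived state is '-', and for the remaining characters it is '+'.
Character 1 (derived state '+') is unique to Theta (autapomorphy; uninformative for grouping).
Character 2: derived state '-' in Beta only — an autapomorphy, so it tells us nothing about relationships among taxa.
Character 3: derived state '+' in Beta and Delta only — synapomorphy for {Beta, Delta}.
Only Alpha and Theta show the derived state '+' for Character 4, supporting them as a clade.
All ingroup taxa share the derived state '+' for Character 5; it defines the ingroup but does not resolve relationships within it.
Most parsimonious ingroup topology: ((Alpha,Theta),(Delta,Beta)).
Theta and Alpha form a cherry on this tree, so they are sister taxa.

Alpha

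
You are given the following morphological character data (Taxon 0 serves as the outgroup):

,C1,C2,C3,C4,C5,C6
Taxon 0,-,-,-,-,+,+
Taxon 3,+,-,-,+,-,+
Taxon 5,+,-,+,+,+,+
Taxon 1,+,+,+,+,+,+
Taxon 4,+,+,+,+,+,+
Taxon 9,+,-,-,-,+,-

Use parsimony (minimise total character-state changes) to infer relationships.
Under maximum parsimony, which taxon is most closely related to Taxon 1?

Taxon 4

Character polarity is set by the outgroup: the derived state is whichever differs from the outgroup's state, so for C5, C6 the derived state is '-', and for the remaining characters it is '+'.
C1 (derived state '+') is shared by all ingroup taxa — unites the whole ingroup.
Only Taxon 1 and Taxon 4 show the derived state '+' for C2, supporting them as a clade.
C3: derived state '+' in Taxon 1, Taxon 4, and Taxon 5 only — synapomorphy for {Taxon 1, Taxon 4, Taxon 5}.
C4: derived state '+' in Taxon 1, Taxon 3, Taxon 4, and Taxon 5 only — synapomorphy for {Taxon 1, Taxon 3, Taxon 4, Taxon 5}.
C5 (derived state '-') is unique to Taxon 3 (autapomorphy; uninformative for grouping).
C6 (derived state '-') is unique to Taxon 9 (autapomorphy; uninformative for grouping).
Most parsimonious ingroup topology: ((Taxon 3,(Taxon 5,(Taxon 1,Taxon 4))),Taxon 9).
Taxon 1 and Taxon 4 form a cherry on this tree, so they are sister taxa.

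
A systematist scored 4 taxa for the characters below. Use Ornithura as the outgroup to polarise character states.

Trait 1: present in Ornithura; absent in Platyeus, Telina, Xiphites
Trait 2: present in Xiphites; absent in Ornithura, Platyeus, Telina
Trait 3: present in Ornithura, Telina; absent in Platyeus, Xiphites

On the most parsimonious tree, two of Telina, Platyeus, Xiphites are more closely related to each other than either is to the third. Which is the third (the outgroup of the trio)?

Character polarity is set by the outgroup: the derived state is whichever differs from the outgroup's state, so for Trait 1, Trait 3 the derived state is 'absent', and for the remaining characters it is 'present'.
Trait 1 (derived state 'absent') is shared by all ingroup taxa — unites the whole ingroup.
Trait 2 (derived state 'present') is unique to Xiphites (autapomorphy; uninformative for grouping).
Trait 3 (derived state 'absent') is shared by Platyeus and Xiphites — a synapomorphy uniting that clade.
Most parsimonious ingroup topology: ((Platyeus,Xiphites),Telina).
Platyeus and Xiphites share a more recent common ancestor with each other than either does with Telina, so Telina is the least closely related of the three.

Telina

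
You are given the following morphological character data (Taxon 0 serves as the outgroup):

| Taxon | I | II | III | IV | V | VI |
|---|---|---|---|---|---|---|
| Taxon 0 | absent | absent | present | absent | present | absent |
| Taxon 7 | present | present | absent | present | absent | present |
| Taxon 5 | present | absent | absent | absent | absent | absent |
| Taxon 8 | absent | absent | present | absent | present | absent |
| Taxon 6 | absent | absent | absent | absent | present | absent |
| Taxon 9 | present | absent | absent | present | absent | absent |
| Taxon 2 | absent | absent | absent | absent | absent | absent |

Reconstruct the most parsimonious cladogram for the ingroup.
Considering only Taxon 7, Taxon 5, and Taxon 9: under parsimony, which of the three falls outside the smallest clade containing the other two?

Taxon 5

Character polarity is set by the outgroup: the derived state is whichever differs from the outgroup's state, so for III, V the derived state is 'absent', and for the remaining characters it is 'present'.
Only Taxon 5, Taxon 7, and Taxon 9 show the derived state 'present' for I, supporting them as a clade.
II (derived state 'present') is unique to Taxon 7 (autapomorphy; uninformative for grouping).
Only Taxon 2, Taxon 5, Taxon 6, Taxon 7, and Taxon 9 show the derived state 'absent' for III, supporting them as a clade.
IV (derived state 'present') is shared by Taxon 7 and Taxon 9 — a synapomorphy uniting that clade.
V (derived state 'absent') is shared by Taxon 2, Taxon 5, Taxon 7, and Taxon 9 — a synapomorphy uniting that clade.
VI: derived state 'present' in Taxon 7 only — an autapomorphy, so it tells us nothing about relationships among taxa.
Most parsimonious ingroup topology: (((((Taxon 7,Taxon 9),Taxon 5),Taxon 2),Taxon 6),Taxon 8).
Taxon 7 and Taxon 9 share a more recent common ancestor with each other than either does with Taxon 5, so Taxon 5 is the least closely related of the three.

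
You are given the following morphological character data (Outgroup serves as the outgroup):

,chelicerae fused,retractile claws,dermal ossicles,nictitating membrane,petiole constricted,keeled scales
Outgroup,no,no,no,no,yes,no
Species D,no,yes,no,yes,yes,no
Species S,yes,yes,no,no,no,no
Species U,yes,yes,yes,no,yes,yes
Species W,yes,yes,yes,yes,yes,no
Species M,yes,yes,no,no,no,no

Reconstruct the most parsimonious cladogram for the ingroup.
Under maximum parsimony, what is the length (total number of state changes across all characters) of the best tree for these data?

7

Character polarity is set by the outgroup: the derived state is whichever differs from the outgroup's state, so for petiole constricted the derived state is 'no', and for the remaining characters it is 'yes'.
Only Species M, Species S, Species U, and Species W show the derived state 'yes' for chelicerae fused, supporting them as a clade.
retractile claws (derived state 'yes') is shared by all ingroup taxa — unites the whole ingroup.
Only Species U and Species W show the derived state 'yes' for dermal ossicles, supporting them as a clade.
nictitating membrane (state 'yes') occurs in Species D and Species W but conflicts with the nesting implied by the other characters — most parsimoniously interpreted as homoplasy.
petiole constricted (derived state 'no') is shared by Species M and Species S — a synapomorphy uniting that clade.
keeled scales (derived state 'yes') is unique to Species U (autapomorphy; uninformative for grouping).
Most parsimonious ingroup topology: (((Species W,Species U),(Species S,Species M)),Species D).
Changes per character on this tree: chelicerae fused: 1; retractile claws: 1; dermal ossicles: 1; nictitating membrane: 2; petiole constricted: 1; keeled scales: 1.
Total = 7.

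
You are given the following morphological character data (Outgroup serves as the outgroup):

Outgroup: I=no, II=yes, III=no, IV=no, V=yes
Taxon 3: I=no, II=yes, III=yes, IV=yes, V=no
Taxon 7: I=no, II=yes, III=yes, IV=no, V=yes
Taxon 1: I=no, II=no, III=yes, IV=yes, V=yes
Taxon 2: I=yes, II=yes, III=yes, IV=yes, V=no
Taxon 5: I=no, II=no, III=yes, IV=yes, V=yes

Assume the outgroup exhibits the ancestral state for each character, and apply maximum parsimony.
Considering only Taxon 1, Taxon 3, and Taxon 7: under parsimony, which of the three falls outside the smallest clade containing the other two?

Character polarity is set by the outgroup: the derived state is whichever differs from the outgroup's state, so for II, V the derived state is 'no', and for the remaining characters it is 'yes'.
I (derived state 'yes') is unique to Taxon 2 (autapomorphy; uninformative for grouping).
Only Taxon 1 and Taxon 5 show the derived state 'no' for II, supporting them as a clade.
All ingroup taxa share the derived state 'yes' for III; it defines the ingroup but does not resolve relationships within it.
Only Taxon 1, Taxon 2, Taxon 3, and Taxon 5 show the derived state 'yes' for IV, supporting them as a clade.
Only Taxon 2 and Taxon 3 show the derived state 'no' for V, supporting them as a clade.
Most parsimonious ingroup topology: (((Taxon 3,Taxon 2),(Taxon 1,Taxon 5)),Taxon 7).
Taxon 3 and Taxon 1 share a more recent common ancestor with each other than either does with Taxon 7, so Taxon 7 is the least closely related of the three.

Taxon 7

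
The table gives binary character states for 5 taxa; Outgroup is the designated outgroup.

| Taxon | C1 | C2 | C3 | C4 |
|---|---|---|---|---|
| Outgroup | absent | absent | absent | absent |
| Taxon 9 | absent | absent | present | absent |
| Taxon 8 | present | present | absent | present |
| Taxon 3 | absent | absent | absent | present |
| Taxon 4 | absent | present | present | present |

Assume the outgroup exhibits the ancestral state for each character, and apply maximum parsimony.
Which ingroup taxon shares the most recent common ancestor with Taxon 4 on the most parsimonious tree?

Taxon 8

The outgroup has state 'absent' for every character, so 'present' is the derived state throughout.
C1: derived state 'present' in Taxon 8 only — an autapomorphy, so it tells us nothing about relationships among taxa.
C2: derived state 'present' in Taxon 4 and Taxon 8 only — synapomorphy for {Taxon 4, Taxon 8}.
C3 (state 'present') occurs in Taxon 4 and Taxon 9 but conflicts with the nesting implied by the other characters — most parsimoniously interpreted as homoplasy.
Only Taxon 3, Taxon 4, and Taxon 8 show the derived state 'present' for C4, supporting them as a clade.
Most parsimonious ingroup topology: (Taxon 9,((Taxon 8,Taxon 4),Taxon 3)).
Taxon 4 and Taxon 8 form a cherry on this tree, so they are sister taxa.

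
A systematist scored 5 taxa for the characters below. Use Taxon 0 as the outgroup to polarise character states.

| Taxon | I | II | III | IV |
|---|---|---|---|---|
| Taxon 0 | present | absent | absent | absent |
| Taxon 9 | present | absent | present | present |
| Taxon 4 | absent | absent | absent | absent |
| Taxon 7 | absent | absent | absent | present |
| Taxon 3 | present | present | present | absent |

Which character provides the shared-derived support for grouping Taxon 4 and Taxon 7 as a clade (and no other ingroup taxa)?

I

Character polarity is set by the outgroup: the derived state is whichever differs from the outgroup's state, so for I the derived state is 'absent', and for the remaining characters it is 'present'.
Only Taxon 4 and Taxon 7 show the derived state 'absent' for I, supporting them as a clade.
II (derived state 'present') is unique to Taxon 3 (autapomorphy; uninformative for grouping).
Only Taxon 3 and Taxon 9 show the derived state 'present' for III, supporting them as a clade.
IV groups Taxon 7 and Taxon 9, which is incompatible with the clades supported by the remaining characters; treating it as convergent (homoplasy) costs fewer steps than any alternative tree.
Most parsimonious ingroup topology: ((Taxon 9,Taxon 3),(Taxon 4,Taxon 7)).
The clade {Taxon 4, Taxon 7} is supported by I: its derived state 'absent' occurs in exactly those taxa and in no other taxon (including the outgroup).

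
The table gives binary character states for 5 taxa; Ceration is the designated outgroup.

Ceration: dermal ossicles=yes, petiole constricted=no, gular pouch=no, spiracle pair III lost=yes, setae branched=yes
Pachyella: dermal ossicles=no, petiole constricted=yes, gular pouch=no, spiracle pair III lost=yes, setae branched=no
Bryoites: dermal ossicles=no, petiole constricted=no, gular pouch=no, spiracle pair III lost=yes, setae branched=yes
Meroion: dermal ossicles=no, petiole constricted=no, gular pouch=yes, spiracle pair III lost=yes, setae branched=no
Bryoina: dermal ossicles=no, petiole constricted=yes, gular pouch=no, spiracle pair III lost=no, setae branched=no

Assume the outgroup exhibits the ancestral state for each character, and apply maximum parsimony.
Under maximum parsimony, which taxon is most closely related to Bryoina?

Pachyella

Character polarity is set by the outgroup: the derived state is whichever differs from the outgroup's state, so for dermal ossicles, spiracle pair III lost, setae branched the derived state is 'no', and for the remaining characters it is 'yes'.
All ingroup taxa share the derived state 'no' for dermal ossicles; it defines the ingroup but does not resolve relationships within it.
petiole constricted: derived state 'yes' in Bryoina and Pachyella only — synapomorphy for {Bryoina, Pachyella}.
gular pouch (derived state 'yes') is unique to Meroion (autapomorphy; uninformative for grouping).
spiracle pair III lost: derived state 'no' in Bryoina only — an autapomorphy, so it tells us nothing about relationships among taxa.
setae branched (derived state 'no') is shared by Bryoina, Meroion, and Pachyella — a synapomorphy uniting that clade.
Most parsimonious ingroup topology: (((Pachyella,Bryoina),Meroion),Bryoites).
Bryoina and Pachyella form a cherry on this tree, so they are sister taxa.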